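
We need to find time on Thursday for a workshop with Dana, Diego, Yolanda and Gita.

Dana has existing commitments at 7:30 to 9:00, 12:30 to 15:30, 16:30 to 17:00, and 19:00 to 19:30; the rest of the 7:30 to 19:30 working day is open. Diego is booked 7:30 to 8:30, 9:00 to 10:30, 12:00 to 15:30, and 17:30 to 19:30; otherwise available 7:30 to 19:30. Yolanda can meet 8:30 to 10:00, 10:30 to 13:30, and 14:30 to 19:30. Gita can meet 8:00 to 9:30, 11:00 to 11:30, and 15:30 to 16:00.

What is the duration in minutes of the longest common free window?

30 minutes

Dana free within 07:30–19:30: 09:00–12:30, 15:30–16:30, 17:00–19:00.
Diego free within 07:30–19:30: 08:30–09:00, 10:30–12:00, 15:30–17:30.
Dana ∩ Diego: 10:30–12:00, 15:30–16:30, 17:00–17:30.
Dana ∩ Diego ∩ Yolanda: 10:30–12:00, 15:30–16:30, 17:00–17:30.
Dana ∩ Diego ∩ Yolanda ∩ Gita: 11:00–11:30, 15:30–16:00.
Common window lengths: 30, 30 min; longest is 30.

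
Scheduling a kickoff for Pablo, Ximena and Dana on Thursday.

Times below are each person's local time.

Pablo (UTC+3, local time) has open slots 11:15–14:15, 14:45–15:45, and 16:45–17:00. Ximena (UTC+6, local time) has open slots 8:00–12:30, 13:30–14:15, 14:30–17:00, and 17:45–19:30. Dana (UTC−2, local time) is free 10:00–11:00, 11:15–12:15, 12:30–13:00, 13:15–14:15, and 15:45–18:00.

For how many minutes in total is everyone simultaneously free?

Pablo → UTC: 08:15–11:15, 11:45–12:45, 13:45–14:00.
Ximena → UTC: 02:00–06:30, 07:30–08:15, 08:30–11:00, 11:45–13:30.
Dana → UTC: 12:00–13:00, 13:15–14:15, 14:30–15:00, 15:15–16:15, 17:45–20:00.
Pablo ∩ Ximena: 08:30–11:00, 11:45–12:45.
Pablo ∩ Ximena ∩ Dana: 12:00–12:45.
Total common minutes: 45.

45 minutes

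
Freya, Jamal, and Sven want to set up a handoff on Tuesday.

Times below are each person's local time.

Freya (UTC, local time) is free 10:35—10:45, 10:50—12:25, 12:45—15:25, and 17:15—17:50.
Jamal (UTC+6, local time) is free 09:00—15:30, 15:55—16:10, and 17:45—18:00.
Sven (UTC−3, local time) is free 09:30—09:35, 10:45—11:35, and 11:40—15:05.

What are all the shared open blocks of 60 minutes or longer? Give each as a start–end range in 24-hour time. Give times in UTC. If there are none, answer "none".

Freya → UTC: 10:35–10:45, 10:50–12:25, 12:45–15:25, 17:15–17:50.
Jamal → UTC: 03:00–09:30, 09:55–10:10, 11:45–12:00.
Sven → UTC: 12:30–12:35, 13:45–14:35, 14:40–18:05.
Freya ∩ Jamal: 11:45–12:00.
Freya ∩ Jamal ∩ Sven: (none).
Windows ≥ 60 min: (none).

none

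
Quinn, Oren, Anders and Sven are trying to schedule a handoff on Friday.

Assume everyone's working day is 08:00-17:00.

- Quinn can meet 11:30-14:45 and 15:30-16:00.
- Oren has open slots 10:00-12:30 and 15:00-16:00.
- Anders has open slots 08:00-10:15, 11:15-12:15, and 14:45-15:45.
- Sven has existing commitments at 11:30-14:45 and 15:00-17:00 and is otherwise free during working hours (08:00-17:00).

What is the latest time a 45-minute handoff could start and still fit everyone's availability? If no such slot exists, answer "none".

none

Sven free within 08:00–17:00: 08:00–11:30, 14:45–15:00.
Quinn ∩ Oren: 11:30–12:30, 15:30–16:00.
Quinn ∩ Oren ∩ Anders: 11:30–12:15, 15:30–15:45.
Quinn ∩ Oren ∩ Anders ∩ Sven: (none).
Windows ≥ 45 min: (none).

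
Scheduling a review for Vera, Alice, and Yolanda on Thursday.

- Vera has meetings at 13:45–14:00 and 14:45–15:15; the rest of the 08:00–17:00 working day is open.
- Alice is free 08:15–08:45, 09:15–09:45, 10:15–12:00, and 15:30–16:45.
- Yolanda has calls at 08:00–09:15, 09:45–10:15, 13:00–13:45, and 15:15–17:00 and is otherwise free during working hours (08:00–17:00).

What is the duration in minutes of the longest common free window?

Vera free within 08:00–17:00: 08:00–13:45, 14:00–14:45, 15:15–17:00.
Yolanda free within 08:00–17:00: 09:15–09:45, 10:15–13:00, 13:45–15:15.
Vera ∩ Alice: 08:15–08:45, 09:15–09:45, 10:15–12:00, 15:30–16:45.
Vera ∩ Alice ∩ Yolanda: 09:15–09:45, 10:15–12:00.
Common window lengths: 30, 105 min; longest is 105.

105 minutes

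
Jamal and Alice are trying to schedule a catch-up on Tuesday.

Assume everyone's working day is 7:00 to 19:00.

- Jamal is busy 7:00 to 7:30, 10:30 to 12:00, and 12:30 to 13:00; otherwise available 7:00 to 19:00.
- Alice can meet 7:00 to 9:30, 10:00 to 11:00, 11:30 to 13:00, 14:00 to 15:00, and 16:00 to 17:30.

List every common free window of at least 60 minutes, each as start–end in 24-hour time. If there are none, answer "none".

07:30–09:30, 14:00–15:00, 16:00–17:30

Jamal free within 07:00–19:00: 07:30–10:30, 12:00–12:30, 13:00–19:00.
Jamal ∩ Alice: 07:30–09:30, 10:00–10:30, 12:00–12:30, 14:00–15:00, 16:00–17:30.
Windows ≥ 60 min: 07:30–09:30, 14:00–15:00, 16:00–17:30.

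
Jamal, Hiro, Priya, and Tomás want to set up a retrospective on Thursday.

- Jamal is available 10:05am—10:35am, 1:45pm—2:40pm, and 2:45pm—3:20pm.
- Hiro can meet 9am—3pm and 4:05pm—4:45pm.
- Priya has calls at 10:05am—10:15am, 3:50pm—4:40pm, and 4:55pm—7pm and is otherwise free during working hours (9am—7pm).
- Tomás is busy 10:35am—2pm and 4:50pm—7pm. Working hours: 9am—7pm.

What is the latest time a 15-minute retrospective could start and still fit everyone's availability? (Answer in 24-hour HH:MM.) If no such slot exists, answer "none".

14:45

Priya free within 09:00–19:00: 09:00–10:05, 10:15–15:50, 16:40–16:55.
Tomás free within 09:00–19:00: 09:00–10:35, 14:00–16:50.
Jamal ∩ Hiro: 10:05–10:35, 13:45–14:40, 14:45–15:00.
Jamal ∩ Hiro ∩ Priya: 10:15–10:35, 13:45–14:40, 14:45–15:00.
Jamal ∩ Hiro ∩ Priya ∩ Tomás: 10:15–10:35, 14:00–14:40, 14:45–15:00.
Windows ≥ 15 min: 10:15–10:35, 14:00–14:40, 14:45–15:00.
Latest start in the last window 14:45–15:00 is 15:00 − 15 min = 14:45.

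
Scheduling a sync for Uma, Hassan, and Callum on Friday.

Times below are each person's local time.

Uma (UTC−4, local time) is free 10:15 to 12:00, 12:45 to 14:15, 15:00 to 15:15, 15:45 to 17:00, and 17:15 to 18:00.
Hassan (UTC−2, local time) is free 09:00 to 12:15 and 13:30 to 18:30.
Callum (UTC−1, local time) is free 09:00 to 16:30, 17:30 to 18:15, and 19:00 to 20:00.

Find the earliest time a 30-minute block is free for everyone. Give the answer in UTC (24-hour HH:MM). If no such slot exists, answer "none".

Uma → UTC: 14:15–16:00, 16:45–18:15, 19:00–19:15, 19:45–21:00, 21:15–22:00.
Hassan → UTC: 11:00–14:15, 15:30–20:30.
Callum → UTC: 10:00–17:30, 18:30–19:15, 20:00–21:00.
Uma ∩ Hassan: 15:30–16:00, 16:45–18:15, 19:00–19:15, 19:45–20:30.
Uma ∩ Hassan ∩ Callum: 15:30–16:00, 16:45–17:30, 19:00–19:15, 20:00–20:30.
Windows ≥ 30 min: 15:30–16:00, 16:45–17:30, 20:00–20:30.
Earliest such window starts at 15:30.

15:30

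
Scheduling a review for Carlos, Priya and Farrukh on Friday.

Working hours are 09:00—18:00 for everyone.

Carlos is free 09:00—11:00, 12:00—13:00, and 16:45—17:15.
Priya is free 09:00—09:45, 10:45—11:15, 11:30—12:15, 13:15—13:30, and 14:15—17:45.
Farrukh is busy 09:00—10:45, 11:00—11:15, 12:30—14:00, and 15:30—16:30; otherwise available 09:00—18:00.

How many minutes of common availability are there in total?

Farrukh free within 09:00–18:00: 10:45–11:00, 11:15–12:30, 14:00–15:30, 16:30–18:00.
Carlos ∩ Priya: 09:00–09:45, 10:45–11:00, 12:00–12:15, 16:45–17:15.
Carlos ∩ Priya ∩ Farrukh: 10:45–11:00, 12:00–12:15, 16:45–17:15.
Total common minutes: 15 + 15 + 30 = 60.

60 minutes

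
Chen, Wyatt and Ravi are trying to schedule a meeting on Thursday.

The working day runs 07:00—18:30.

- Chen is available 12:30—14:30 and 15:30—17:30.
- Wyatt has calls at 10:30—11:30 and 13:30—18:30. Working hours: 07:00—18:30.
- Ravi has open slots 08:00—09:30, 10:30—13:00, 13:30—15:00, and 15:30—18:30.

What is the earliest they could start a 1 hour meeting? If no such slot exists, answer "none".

Wyatt free within 07:00–18:30: 07:00–10:30, 11:30–13:30.
Chen ∩ Wyatt: 12:30–13:30.
Chen ∩ Wyatt ∩ Ravi: 12:30–13:00.
Windows ≥ 60 min: (none).

none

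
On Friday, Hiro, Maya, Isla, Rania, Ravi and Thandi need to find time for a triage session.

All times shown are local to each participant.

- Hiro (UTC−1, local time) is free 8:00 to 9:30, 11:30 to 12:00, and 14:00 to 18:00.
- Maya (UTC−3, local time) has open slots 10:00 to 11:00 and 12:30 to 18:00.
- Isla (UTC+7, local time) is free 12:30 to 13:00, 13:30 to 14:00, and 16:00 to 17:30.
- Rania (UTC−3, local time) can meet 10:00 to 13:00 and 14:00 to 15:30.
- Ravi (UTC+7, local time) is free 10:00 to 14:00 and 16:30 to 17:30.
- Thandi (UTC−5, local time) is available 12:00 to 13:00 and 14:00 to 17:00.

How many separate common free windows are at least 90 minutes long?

Hiro → UTC: 09:00–10:30, 12:30–13:00, 15:00–19:00.
Maya → UTC: 13:00–14:00, 15:30–21:00.
Isla → UTC: 05:30–06:00, 06:30–07:00, 09:00–10:30.
Rania → UTC: 13:00–16:00, 17:00–18:30.
Ravi → UTC: 03:00–07:00, 09:30–10:30.
Thandi → UTC: 17:00–18:00, 19:00–22:00.
Hiro ∩ Maya: 15:30–19:00.
Hiro ∩ Maya ∩ Isla: (none).
Hiro ∩ Maya ∩ Isla ∩ Rania: (none).
Hiro ∩ Maya ∩ Isla ∩ Rania ∩ Ravi: (none).
Hiro ∩ Maya ∩ Isla ∩ Rania ∩ Ravi ∩ Thandi: (none).
Windows ≥ 90 min: (none).
That's 0 windows.

0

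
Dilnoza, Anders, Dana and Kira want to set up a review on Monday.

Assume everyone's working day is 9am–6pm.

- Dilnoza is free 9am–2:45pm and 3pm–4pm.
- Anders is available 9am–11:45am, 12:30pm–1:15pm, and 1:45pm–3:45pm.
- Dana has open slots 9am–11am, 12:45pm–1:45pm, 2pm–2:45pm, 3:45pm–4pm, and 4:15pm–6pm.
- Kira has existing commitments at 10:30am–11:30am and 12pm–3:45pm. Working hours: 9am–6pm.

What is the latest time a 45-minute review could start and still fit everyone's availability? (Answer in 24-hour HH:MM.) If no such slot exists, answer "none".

Kira free within 09:00–18:00: 09:00–10:30, 11:30–12:00, 15:45–18:00.
Dilnoza ∩ Anders: 09:00–11:45, 12:30–13:15, 13:45–14:45, 15:00–15:45.
Dilnoza ∩ Anders ∩ Dana: 09:00–11:00, 12:45–13:15, 14:00–14:45.
Dilnoza ∩ Anders ∩ Dana ∩ Kira: 09:00–10:30.
Windows ≥ 45 min: 09:00–10:30.
Latest start in the last window 09:00–10:30 is 10:30 − 45 min = 09:45.

09:45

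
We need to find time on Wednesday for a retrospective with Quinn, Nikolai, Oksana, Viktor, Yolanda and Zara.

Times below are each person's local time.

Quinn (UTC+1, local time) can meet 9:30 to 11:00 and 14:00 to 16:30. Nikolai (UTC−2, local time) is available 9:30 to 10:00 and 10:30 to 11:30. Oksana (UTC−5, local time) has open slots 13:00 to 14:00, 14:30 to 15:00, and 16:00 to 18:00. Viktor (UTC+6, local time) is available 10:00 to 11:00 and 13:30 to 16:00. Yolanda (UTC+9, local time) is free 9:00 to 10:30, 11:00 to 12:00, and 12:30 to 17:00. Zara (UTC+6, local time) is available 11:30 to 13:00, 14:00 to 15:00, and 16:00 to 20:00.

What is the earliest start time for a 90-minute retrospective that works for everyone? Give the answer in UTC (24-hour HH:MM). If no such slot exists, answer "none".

none

Quinn → UTC: 08:30–10:00, 13:00–15:30.
Nikolai → UTC: 11:30–12:00, 12:30–13:30.
Oksana → UTC: 18:00–19:00, 19:30–20:00, 21:00–23:00.
Viktor → UTC: 04:00–05:00, 07:30–10:00.
Yolanda → UTC: 00:00–01:30, 02:00–03:00, 03:30–08:00.
Zara → UTC: 05:30–07:00, 08:00–09:00, 10:00–14:00.
Quinn ∩ Nikolai: 13:00–13:30.
Quinn ∩ Nikolai ∩ Oksana: (none).
Quinn ∩ Nikolai ∩ Oksana ∩ Viktor: (none).
Quinn ∩ Nikolai ∩ Oksana ∩ Viktor ∩ Yolanda: (none).
Quinn ∩ Nikolai ∩ Oksana ∩ Viktor ∩ Yolanda ∩ Zara: (none).
Windows ≥ 90 min: (none).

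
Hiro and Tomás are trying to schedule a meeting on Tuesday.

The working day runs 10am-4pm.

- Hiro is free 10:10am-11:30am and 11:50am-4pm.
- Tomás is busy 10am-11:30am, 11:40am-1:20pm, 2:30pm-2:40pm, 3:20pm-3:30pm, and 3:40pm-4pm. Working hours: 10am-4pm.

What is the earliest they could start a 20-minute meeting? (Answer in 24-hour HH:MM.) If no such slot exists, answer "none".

Tomás free within 10:00–16:00: 11:30–11:40, 13:20–14:30, 14:40–15:20, 15:30–15:40.
Hiro ∩ Tomás: 13:20–14:30, 14:40–15:20, 15:30–15:40.
Windows ≥ 20 min: 13:20–14:30, 14:40–15:20.
Earliest such window starts at 13:20.

13:20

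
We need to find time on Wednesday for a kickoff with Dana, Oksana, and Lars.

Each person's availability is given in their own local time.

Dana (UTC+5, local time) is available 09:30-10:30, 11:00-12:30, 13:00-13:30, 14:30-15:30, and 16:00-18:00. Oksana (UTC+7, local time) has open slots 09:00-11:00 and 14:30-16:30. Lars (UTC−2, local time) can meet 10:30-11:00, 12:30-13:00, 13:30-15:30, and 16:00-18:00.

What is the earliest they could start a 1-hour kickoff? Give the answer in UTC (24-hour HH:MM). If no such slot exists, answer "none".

Dana → UTC: 04:30–05:30, 06:00–07:30, 08:00–08:30, 09:30–10:30, 11:00–13:00.
Oksana → UTC: 02:00–04:00, 07:30–09:30.
Lars → UTC: 12:30–13:00, 14:30–15:00, 15:30–17:30, 18:00–20:00.
Dana ∩ Oksana: 08:00–08:30.
Dana ∩ Oksana ∩ Lars: (none).
Windows ≥ 60 min: (none).

none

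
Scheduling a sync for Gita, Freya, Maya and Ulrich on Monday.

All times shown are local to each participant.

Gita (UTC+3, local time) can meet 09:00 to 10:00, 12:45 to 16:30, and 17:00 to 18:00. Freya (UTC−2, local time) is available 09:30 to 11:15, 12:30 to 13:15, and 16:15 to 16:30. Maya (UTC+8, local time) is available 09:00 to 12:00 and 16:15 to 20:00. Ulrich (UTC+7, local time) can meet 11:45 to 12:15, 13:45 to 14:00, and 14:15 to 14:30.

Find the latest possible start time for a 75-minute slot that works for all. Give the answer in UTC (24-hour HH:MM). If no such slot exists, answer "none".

none

Gita → UTC: 06:00–07:00, 09:45–13:30, 14:00–15:00.
Freya → UTC: 11:30–13:15, 14:30–15:15, 18:15–18:30.
Maya → UTC: 01:00–04:00, 08:15–12:00.
Ulrich → UTC: 04:45–05:15, 06:45–07:00, 07:15–07:30.
Gita ∩ Freya: 11:30–13:15, 14:30–15:00.
Gita ∩ Freya ∩ Maya: 11:30–12:00.
Gita ∩ Freya ∩ Maya ∩ Ulrich: (none).
Windows ≥ 75 min: (none).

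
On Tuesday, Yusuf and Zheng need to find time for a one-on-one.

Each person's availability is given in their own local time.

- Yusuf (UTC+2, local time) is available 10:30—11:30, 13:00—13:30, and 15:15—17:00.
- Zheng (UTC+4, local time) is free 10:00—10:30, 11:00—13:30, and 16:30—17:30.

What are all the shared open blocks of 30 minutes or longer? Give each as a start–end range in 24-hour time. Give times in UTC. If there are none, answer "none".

Yusuf → UTC: 08:30–09:30, 11:00–11:30, 13:15–15:00.
Zheng → UTC: 06:00–06:30, 07:00–09:30, 12:30–13:30.
Yusuf ∩ Zheng: 08:30–09:30, 13:15–13:30.
Windows ≥ 30 min: 08:30–09:30.

08:30–09:30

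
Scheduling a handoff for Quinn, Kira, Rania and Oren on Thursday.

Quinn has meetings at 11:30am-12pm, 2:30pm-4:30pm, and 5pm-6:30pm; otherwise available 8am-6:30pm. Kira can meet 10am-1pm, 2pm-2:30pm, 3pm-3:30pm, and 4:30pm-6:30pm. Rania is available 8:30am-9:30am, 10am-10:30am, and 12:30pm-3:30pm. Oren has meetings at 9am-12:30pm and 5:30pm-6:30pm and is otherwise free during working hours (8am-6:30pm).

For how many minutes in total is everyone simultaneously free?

60 minutes

Quinn free within 08:00–18:30: 08:00–11:30, 12:00–14:30, 16:30–17:00.
Oren free within 08:00–18:30: 08:00–09:00, 12:30–17:30.
Quinn ∩ Kira: 10:00–11:30, 12:00–13:00, 14:00–14:30, 16:30–17:00.
Quinn ∩ Kira ∩ Rania: 10:00–10:30, 12:30–13:00, 14:00–14:30.
Quinn ∩ Kira ∩ Rania ∩ Oren: 12:30–13:00, 14:00–14:30.
Total common minutes: 30 + 30 = 60.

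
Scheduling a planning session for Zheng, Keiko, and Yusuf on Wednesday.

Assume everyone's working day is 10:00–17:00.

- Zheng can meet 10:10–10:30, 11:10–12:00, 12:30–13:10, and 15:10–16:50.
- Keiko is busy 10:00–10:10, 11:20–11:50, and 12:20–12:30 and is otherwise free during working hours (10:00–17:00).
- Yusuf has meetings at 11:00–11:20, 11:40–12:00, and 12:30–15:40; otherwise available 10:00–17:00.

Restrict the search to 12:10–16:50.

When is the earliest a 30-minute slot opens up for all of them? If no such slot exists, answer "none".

15:40

Keiko free within 10:00–17:00: 10:10–11:20, 11:50–12:20, 12:30–17:00.
Yusuf free within 10:00–17:00: 10:00–11:00, 11:20–11:40, 12:00–12:30, 15:40–17:00.
Zheng ∩ Keiko: 10:10–10:30, 11:10–11:20, 11:50–12:00, 12:30–13:10, 15:10–16:50.
Zheng ∩ Keiko ∩ Yusuf: 10:10–10:30, 15:40–16:50.
Restricted to 12:10–16:50: 15:40–16:50.
Windows ≥ 30 min: 15:40–16:50.
Earliest such window starts at 15:40.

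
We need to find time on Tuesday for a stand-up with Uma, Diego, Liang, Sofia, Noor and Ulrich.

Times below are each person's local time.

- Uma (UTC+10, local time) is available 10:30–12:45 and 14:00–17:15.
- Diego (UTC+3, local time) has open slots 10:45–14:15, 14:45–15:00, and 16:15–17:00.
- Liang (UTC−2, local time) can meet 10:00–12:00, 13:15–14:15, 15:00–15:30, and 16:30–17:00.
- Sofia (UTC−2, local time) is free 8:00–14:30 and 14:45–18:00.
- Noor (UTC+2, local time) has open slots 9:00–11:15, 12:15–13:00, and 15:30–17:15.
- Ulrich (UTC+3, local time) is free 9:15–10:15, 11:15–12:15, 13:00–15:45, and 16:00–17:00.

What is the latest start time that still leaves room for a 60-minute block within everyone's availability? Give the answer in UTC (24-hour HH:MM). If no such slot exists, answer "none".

Uma → UTC: 00:30–02:45, 04:00–07:15.
Diego → UTC: 07:45–11:15, 11:45–12:00, 13:15–14:00.
Liang → UTC: 12:00–14:00, 15:15–16:15, 17:00–17:30, 18:30–19:00.
Sofia → UTC: 10:00–16:30, 16:45–20:00.
Noor → UTC: 07:00–09:15, 10:15–11:00, 13:30–15:15.
Ulrich → UTC: 06:15–07:15, 08:15–09:15, 10:00–12:45, 13:00–14:00.
Uma ∩ Diego: (none).
Uma ∩ Diego ∩ Liang: (none).
Uma ∩ Diego ∩ Liang ∩ Sofia: (none).
Uma ∩ Diego ∩ Liang ∩ Sofia ∩ Noor: (none).
Uma ∩ Diego ∩ Liang ∩ Sofia ∩ Noor ∩ Ulrich: (none).
Windows ≥ 60 min: (none).

none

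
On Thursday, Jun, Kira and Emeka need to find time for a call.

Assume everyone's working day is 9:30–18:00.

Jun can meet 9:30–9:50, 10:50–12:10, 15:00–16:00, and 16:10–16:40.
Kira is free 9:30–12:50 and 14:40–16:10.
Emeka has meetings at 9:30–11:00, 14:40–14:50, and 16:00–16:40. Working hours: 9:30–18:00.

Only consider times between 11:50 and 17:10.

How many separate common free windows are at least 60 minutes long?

1

Emeka free within 09:30–18:00: 11:00–14:40, 14:50–16:00, 16:40–18:00.
Jun ∩ Kira: 09:30–09:50, 10:50–12:10, 15:00–16:00.
Jun ∩ Kira ∩ Emeka: 11:00–12:10, 15:00–16:00.
Restricted to 11:50–17:10: 11:50–12:10, 15:00–16:00.
Windows ≥ 60 min: 15:00–16:00.
That's 1 window.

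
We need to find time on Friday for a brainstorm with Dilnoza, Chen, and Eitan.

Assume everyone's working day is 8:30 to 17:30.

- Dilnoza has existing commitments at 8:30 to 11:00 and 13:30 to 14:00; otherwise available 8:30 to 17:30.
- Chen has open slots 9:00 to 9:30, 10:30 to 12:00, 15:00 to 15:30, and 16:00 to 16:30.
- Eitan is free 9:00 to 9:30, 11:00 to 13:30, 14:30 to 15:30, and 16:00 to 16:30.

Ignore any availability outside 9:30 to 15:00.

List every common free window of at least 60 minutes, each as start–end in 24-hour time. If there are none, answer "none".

11:00–12:00

Dilnoza free within 08:30–17:30: 11:00–13:30, 14:00–17:30.
Dilnoza ∩ Chen: 11:00–12:00, 15:00–15:30, 16:00–16:30.
Dilnoza ∩ Chen ∩ Eitan: 11:00–12:00, 15:00–15:30, 16:00–16:30.
Restricted to 09:30–15:00: 11:00–12:00.
Windows ≥ 60 min: 11:00–12:00.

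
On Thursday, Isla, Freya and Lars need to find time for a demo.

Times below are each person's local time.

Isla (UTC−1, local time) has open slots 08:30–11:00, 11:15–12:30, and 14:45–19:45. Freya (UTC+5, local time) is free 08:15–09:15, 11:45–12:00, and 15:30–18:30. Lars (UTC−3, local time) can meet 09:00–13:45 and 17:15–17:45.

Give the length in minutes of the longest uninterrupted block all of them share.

75 minutes

Isla → UTC: 09:30–12:00, 12:15–13:30, 15:45–20:45.
Freya → UTC: 03:15–04:15, 06:45–07:00, 10:30–13:30.
Lars → UTC: 12:00–16:45, 20:15–20:45.
Isla ∩ Freya: 10:30–12:00, 12:15–13:30.
Isla ∩ Freya ∩ Lars: 12:15–13:30.
Single common window of 75 minutes.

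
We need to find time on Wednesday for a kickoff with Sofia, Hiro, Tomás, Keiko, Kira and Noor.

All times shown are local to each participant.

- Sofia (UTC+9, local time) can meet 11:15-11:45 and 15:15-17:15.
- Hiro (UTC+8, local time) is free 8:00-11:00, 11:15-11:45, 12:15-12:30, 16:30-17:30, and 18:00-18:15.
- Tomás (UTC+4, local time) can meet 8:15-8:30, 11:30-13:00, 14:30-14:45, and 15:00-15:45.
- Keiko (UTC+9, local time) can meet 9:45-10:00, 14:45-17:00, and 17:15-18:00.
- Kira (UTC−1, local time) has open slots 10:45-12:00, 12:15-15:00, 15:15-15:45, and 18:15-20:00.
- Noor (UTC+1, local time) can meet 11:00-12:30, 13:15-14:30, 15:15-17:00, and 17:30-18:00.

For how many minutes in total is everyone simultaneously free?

0 minutes

Sofia → UTC: 02:15–02:45, 06:15–08:15.
Hiro → UTC: 00:00–03:00, 03:15–03:45, 04:15–04:30, 08:30–09:30, 10:00–10:15.
Tomás → UTC: 04:15–04:30, 07:30–09:00, 10:30–10:45, 11:00–11:45.
Keiko → UTC: 00:45–01:00, 05:45–08:00, 08:15–09:00.
Kira → UTC: 11:45–13:00, 13:15–16:00, 16:15–16:45, 19:15–21:00.
Noor → UTC: 10:00–11:30, 12:15–13:30, 14:15–16:00, 16:30–17:00.
Sofia ∩ Hiro: 02:15–02:45.
Sofia ∩ Hiro ∩ Tomás: (none).
Sofia ∩ Hiro ∩ Tomás ∩ Keiko: (none).
Sofia ∩ Hiro ∩ Tomás ∩ Keiko ∩ Kira: (none).
Sofia ∩ Hiro ∩ Tomás ∩ Keiko ∩ Kira ∩ Noor: (none).
Total common minutes: 0.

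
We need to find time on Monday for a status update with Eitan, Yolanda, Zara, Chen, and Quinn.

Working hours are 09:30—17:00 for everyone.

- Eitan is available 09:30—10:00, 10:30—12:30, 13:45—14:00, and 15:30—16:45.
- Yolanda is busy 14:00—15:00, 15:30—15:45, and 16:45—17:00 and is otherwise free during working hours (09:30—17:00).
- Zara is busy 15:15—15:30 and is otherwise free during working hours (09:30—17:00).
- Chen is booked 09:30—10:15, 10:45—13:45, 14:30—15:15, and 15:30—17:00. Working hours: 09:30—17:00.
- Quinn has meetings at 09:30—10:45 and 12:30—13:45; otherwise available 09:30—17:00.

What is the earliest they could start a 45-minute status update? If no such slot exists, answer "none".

none

Yolanda free within 09:30–17:00: 09:30–14:00, 15:00–15:30, 15:45–16:45.
Zara free within 09:30–17:00: 09:30–15:15, 15:30–17:00.
Chen free within 09:30–17:00: 10:15–10:45, 13:45–14:30, 15:15–15:30.
Quinn free within 09:30–17:00: 10:45–12:30, 13:45–17:00.
Eitan ∩ Yolanda: 09:30–10:00, 10:30–12:30, 13:45–14:00, 15:45–16:45.
Eitan ∩ Yolanda ∩ Zara: 09:30–10:00, 10:30–12:30, 13:45–14:00, 15:45–16:45.
Eitan ∩ Yolanda ∩ Zara ∩ Chen: 10:30–10:45, 13:45–14:00.
Eitan ∩ Yolanda ∩ Zara ∩ Chen ∩ Quinn: 13:45–14:00.
Windows ≥ 45 min: (none).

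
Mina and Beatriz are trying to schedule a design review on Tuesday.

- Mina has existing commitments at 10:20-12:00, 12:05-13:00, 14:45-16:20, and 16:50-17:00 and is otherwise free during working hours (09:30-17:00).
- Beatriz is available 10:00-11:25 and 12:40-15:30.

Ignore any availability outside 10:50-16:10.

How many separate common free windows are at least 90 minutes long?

1

Mina free within 09:30–17:00: 09:30–10:20, 12:00–12:05, 13:00–14:45, 16:20–16:50.
Mina ∩ Beatriz: 10:00–10:20, 13:00–14:45.
Restricted to 10:50–16:10: 13:00–14:45.
Windows ≥ 90 min: 13:00–14:45.
That's 1 window.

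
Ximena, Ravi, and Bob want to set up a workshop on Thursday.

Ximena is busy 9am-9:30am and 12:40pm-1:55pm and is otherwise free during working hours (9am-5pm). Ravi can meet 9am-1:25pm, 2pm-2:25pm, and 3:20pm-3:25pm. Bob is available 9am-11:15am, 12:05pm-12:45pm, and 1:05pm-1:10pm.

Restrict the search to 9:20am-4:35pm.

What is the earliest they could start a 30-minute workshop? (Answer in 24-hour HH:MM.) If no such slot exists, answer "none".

Ximena free within 09:00–17:00: 09:30–12:40, 13:55–17:00.
Ximena ∩ Ravi: 09:30–12:40, 14:00–14:25, 15:20–15:25.
Ximena ∩ Ravi ∩ Bob: 09:30–11:15, 12:05–12:40.
Restricted to 09:20–16:35: 09:30–11:15, 12:05–12:40.
Windows ≥ 30 min: 09:30–11:15, 12:05–12:40.
Earliest such window starts at 09:30.

09:30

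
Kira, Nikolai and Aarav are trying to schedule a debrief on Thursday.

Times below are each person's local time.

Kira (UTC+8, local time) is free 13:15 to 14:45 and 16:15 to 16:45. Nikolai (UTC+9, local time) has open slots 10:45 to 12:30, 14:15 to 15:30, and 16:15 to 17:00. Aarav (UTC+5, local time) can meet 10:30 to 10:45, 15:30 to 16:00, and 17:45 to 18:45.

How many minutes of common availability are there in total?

15 minutes

Kira → UTC: 05:15–06:45, 08:15–08:45.
Nikolai → UTC: 01:45–03:30, 05:15–06:30, 07:15–08:00.
Aarav → UTC: 05:30–05:45, 10:30–11:00, 12:45–13:45.
Kira ∩ Nikolai: 05:15–06:30.
Kira ∩ Nikolai ∩ Aarav: 05:30–05:45.
Total common minutes: 15.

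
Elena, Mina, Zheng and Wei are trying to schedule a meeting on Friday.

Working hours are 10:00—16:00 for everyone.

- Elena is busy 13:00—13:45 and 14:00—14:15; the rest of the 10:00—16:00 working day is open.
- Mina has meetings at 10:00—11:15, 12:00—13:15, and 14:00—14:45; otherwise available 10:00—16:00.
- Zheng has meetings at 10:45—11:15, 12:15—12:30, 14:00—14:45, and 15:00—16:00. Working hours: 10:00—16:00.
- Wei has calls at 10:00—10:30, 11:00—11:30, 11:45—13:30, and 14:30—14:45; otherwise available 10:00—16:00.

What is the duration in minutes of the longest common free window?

15 minutes

Elena free within 10:00–16:00: 10:00–13:00, 13:45–14:00, 14:15–16:00.
Mina free within 10:00–16:00: 11:15–12:00, 13:15–14:00, 14:45–16:00.
Zheng free within 10:00–16:00: 10:00–10:45, 11:15–12:15, 12:30–14:00, 14:45–15:00.
Wei free within 10:00–16:00: 10:30–11:00, 11:30–11:45, 13:30–14:30, 14:45–16:00.
Elena ∩ Mina: 11:15–12:00, 13:45–14:00, 14:45–16:00.
Elena ∩ Mina ∩ Zheng: 11:15–12:00, 13:45–14:00, 14:45–15:00.
Elena ∩ Mina ∩ Zheng ∩ Wei: 11:30–11:45, 13:45–14:00, 14:45–15:00.
Common window lengths: 15, 15, 15 min; longest is 15.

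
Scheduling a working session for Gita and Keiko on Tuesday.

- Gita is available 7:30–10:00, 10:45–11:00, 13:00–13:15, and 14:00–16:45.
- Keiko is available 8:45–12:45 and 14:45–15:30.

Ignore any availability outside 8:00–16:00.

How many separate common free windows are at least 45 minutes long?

2

Gita ∩ Keiko: 08:45–10:00, 10:45–11:00, 14:45–15:30.
Restricted to 08:00–16:00: 08:45–10:00, 10:45–11:00, 14:45–15:30.
Windows ≥ 45 min: 08:45–10:00, 14:45–15:30.
That's 2 windows.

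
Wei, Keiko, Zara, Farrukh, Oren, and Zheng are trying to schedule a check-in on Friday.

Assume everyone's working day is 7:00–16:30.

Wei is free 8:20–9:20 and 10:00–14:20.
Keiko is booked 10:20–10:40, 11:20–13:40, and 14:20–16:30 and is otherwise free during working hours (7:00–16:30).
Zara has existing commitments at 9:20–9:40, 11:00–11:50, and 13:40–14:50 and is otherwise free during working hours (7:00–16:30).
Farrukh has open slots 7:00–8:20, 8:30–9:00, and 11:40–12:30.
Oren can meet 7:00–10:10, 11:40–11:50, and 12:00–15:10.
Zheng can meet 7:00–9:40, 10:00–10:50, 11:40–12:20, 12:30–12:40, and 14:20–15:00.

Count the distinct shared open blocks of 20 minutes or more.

1

Keiko free within 07:00–16:30: 07:00–10:20, 10:40–11:20, 13:40–14:20.
Zara free within 07:00–16:30: 07:00–09:20, 09:40–11:00, 11:50–13:40, 14:50–16:30.
Wei ∩ Keiko: 08:20–09:20, 10:00–10:20, 10:40–11:20, 13:40–14:20.
Wei ∩ Keiko ∩ Zara: 08:20–09:20, 10:00–10:20, 10:40–11:00.
Wei ∩ Keiko ∩ Zara ∩ Farrukh: 08:30–09:00.
Wei ∩ Keiko ∩ Zara ∩ Farrukh ∩ Oren: 08:30–09:00.
Wei ∩ Keiko ∩ Zara ∩ Farrukh ∩ Oren ∩ Zheng: 08:30–09:00.
Windows ≥ 20 min: 08:30–09:00.
That's 1 window.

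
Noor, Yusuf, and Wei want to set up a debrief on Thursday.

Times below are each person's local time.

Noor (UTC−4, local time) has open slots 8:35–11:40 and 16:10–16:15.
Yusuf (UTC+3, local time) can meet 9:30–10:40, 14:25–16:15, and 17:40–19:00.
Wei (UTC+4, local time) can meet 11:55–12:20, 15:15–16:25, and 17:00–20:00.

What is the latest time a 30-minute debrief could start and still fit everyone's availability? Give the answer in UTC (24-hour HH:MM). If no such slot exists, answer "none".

Noor → UTC: 12:35–15:40, 20:10–20:15.
Yusuf → UTC: 06:30–07:40, 11:25–13:15, 14:40–16:00.
Wei → UTC: 07:55–08:20, 11:15–12:25, 13:00–16:00.
Noor ∩ Yusuf: 12:35–13:15, 14:40–15:40.
Noor ∩ Yusuf ∩ Wei: 13:00–13:15, 14:40–15:40.
Windows ≥ 30 min: 14:40–15:40.
Latest start in the last window 14:40–15:40 is 15:40 − 30 min = 15:10.

15:10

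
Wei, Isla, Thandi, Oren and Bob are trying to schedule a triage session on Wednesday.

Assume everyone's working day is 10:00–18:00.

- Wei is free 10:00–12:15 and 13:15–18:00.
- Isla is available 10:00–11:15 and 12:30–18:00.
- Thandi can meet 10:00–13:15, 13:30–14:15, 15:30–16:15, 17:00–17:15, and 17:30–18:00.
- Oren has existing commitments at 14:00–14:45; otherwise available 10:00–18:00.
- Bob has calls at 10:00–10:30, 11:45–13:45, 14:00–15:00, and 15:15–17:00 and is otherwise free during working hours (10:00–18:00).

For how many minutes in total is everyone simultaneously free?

105 minutes

Oren free within 10:00–18:00: 10:00–14:00, 14:45–18:00.
Bob free within 10:00–18:00: 10:30–11:45, 13:45–14:00, 15:00–15:15, 17:00–18:00.
Wei ∩ Isla: 10:00–11:15, 13:15–18:00.
Wei ∩ Isla ∩ Thandi: 10:00–11:15, 13:30–14:15, 15:30–16:15, 17:00–17:15, 17:30–18:00.
Wei ∩ Isla ∩ Thandi ∩ Oren: 10:00–11:15, 13:30–14:00, 15:30–16:15, 17:00–17:15, 17:30–18:00.
Wei ∩ Isla ∩ Thandi ∩ Oren ∩ Bob: 10:30–11:15, 13:45–14:00, 17:00–17:15, 17:30–18:00.
Total common minutes: 45 + 15 + 15 + 30 = 105.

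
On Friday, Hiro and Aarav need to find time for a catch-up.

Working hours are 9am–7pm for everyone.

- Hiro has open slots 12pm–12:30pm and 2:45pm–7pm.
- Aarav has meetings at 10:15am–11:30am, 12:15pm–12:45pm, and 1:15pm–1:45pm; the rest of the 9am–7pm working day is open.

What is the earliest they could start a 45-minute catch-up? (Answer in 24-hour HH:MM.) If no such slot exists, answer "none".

Aarav free within 09:00–19:00: 09:00–10:15, 11:30–12:15, 12:45–13:15, 13:45–19:00.
Hiro ∩ Aarav: 12:00–12:15, 14:45–19:00.
Windows ≥ 45 min: 14:45–19:00.
Earliest such window starts at 14:45.

14:45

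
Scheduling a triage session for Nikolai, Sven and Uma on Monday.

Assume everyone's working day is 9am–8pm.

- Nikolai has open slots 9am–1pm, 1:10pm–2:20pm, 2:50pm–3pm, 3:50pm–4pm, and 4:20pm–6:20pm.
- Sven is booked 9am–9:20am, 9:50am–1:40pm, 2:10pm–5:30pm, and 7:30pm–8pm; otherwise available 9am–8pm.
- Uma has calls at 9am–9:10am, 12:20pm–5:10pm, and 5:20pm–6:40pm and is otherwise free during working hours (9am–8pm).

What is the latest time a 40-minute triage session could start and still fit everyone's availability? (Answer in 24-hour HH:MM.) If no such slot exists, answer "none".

Sven free within 09:00–20:00: 09:20–09:50, 13:40–14:10, 17:30–19:30.
Uma free within 09:00–20:00: 09:10–12:20, 17:10–17:20, 18:40–20:00.
Nikolai ∩ Sven: 09:20–09:50, 13:40–14:10, 17:30–18:20.
Nikolai ∩ Sven ∩ Uma: 09:20–09:50.
Windows ≥ 40 min: (none).

none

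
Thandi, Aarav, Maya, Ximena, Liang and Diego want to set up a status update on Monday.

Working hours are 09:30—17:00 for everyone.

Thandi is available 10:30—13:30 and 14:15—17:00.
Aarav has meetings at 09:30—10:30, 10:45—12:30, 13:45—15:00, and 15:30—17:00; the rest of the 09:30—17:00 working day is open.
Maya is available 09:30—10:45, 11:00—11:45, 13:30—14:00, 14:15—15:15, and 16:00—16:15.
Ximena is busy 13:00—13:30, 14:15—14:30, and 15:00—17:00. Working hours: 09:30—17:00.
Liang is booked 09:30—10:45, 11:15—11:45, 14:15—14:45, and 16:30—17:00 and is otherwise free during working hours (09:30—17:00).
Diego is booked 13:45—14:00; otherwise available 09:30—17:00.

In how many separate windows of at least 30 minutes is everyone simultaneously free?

0

Aarav free within 09:30–17:00: 10:30–10:45, 12:30–13:45, 15:00–15:30.
Ximena free within 09:30–17:00: 09:30–13:00, 13:30–14:15, 14:30–15:00.
Liang free within 09:30–17:00: 10:45–11:15, 11:45–14:15, 14:45–16:30.
Diego free within 09:30–17:00: 09:30–13:45, 14:00–17:00.
Thandi ∩ Aarav: 10:30–10:45, 12:30–13:30, 15:00–15:30.
Thandi ∩ Aarav ∩ Maya: 10:30–10:45, 15:00–15:15.
Thandi ∩ Aarav ∩ Maya ∩ Ximena: 10:30–10:45.
Thandi ∩ Aarav ∩ Maya ∩ Ximena ∩ Liang: (none).
Thandi ∩ Aarav ∩ Maya ∩ Ximena ∩ Liang ∩ Diego: (none).
Windows ≥ 30 min: (none).
That's 0 windows.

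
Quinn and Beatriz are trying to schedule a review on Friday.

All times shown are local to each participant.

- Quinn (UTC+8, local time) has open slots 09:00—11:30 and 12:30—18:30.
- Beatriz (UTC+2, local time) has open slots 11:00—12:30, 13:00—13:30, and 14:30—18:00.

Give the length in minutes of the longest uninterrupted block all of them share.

90 minutes

Quinn → UTC: 01:00–03:30, 04:30–10:30.
Beatriz → UTC: 09:00–10:30, 11:00–11:30, 12:30–16:00.
Quinn ∩ Beatriz: 09:00–10:30.
Single common window of 90 minutes.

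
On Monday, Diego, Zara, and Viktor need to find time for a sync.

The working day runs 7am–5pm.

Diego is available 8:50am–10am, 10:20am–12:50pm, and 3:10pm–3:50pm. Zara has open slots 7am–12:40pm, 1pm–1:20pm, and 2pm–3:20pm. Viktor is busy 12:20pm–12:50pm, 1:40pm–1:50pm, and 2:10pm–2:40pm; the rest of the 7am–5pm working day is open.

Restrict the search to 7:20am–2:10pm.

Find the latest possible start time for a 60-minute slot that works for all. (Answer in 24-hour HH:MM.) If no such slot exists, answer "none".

11:20

Viktor free within 07:00–17:00: 07:00–12:20, 12:50–13:40, 13:50–14:10, 14:40–17:00.
Diego ∩ Zara: 08:50–10:00, 10:20–12:40, 15:10–15:20.
Diego ∩ Zara ∩ Viktor: 08:50–10:00, 10:20–12:20, 15:10–15:20.
Restricted to 07:20–14:10: 08:50–10:00, 10:20–12:20.
Windows ≥ 60 min: 08:50–10:00, 10:20–12:20.
Latest start in the last window 10:20–12:20 is 12:20 − 60 min = 11:20.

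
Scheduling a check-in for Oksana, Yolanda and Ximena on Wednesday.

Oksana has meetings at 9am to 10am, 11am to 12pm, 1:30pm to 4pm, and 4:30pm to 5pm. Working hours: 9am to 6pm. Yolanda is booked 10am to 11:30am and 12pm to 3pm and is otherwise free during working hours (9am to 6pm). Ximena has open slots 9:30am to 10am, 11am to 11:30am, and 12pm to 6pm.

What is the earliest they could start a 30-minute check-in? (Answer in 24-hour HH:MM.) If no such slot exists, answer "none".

16:00

Oksana free within 09:00–18:00: 10:00–11:00, 12:00–13:30, 16:00–16:30, 17:00–18:00.
Yolanda free within 09:00–18:00: 09:00–10:00, 11:30–12:00, 15:00–18:00.
Oksana ∩ Yolanda: 16:00–16:30, 17:00–18:00.
Oksana ∩ Yolanda ∩ Ximena: 16:00–16:30, 17:00–18:00.
Windows ≥ 30 min: 16:00–16:30, 17:00–18:00.
Earliest such window starts at 16:00.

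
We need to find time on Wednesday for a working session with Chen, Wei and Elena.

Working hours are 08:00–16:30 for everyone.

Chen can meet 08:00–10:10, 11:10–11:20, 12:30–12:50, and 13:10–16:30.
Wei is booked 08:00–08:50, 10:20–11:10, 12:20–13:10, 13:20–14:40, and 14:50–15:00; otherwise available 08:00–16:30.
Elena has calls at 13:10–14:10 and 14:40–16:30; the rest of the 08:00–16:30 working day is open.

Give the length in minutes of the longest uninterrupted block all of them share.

Wei free within 08:00–16:30: 08:50–10:20, 11:10–12:20, 13:10–13:20, 14:40–14:50, 15:00–16:30.
Elena free within 08:00–16:30: 08:00–13:10, 14:10–14:40.
Chen ∩ Wei: 08:50–10:10, 11:10–11:20, 13:10–13:20, 14:40–14:50, 15:00–16:30.
Chen ∩ Wei ∩ Elena: 08:50–10:10, 11:10–11:20.
Common window lengths: 80, 10 min; longest is 80.

80 minutes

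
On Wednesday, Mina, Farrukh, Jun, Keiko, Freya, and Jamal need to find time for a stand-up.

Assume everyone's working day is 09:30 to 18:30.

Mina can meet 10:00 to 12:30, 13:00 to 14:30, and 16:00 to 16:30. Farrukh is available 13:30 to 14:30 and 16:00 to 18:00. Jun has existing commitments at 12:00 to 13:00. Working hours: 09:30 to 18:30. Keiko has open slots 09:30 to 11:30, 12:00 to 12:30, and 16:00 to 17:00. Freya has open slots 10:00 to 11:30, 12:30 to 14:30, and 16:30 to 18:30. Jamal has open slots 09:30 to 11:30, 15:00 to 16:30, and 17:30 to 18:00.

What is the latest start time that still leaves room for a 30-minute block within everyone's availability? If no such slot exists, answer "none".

Jun free within 09:30–18:30: 09:30–12:00, 13:00–18:30.
Mina ∩ Farrukh: 13:30–14:30, 16:00–16:30.
Mina ∩ Farrukh ∩ Jun: 13:30–14:30, 16:00–16:30.
Mina ∩ Farrukh ∩ Jun ∩ Keiko: 16:00–16:30.
Mina ∩ Farrukh ∩ Jun ∩ Keiko ∩ Freya: (none).
Mina ∩ Farrukh ∩ Jun ∩ Keiko ∩ Freya ∩ Jamal: (none).
Windows ≥ 30 min: (none).

none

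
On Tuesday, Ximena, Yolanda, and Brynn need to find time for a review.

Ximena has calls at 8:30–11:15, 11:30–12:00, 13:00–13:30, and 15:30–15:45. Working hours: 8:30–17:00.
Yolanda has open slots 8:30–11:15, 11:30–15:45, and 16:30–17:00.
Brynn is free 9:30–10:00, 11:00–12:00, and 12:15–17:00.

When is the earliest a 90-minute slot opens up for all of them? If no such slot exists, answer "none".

Ximena free within 08:30–17:00: 11:15–11:30, 12:00–13:00, 13:30–15:30, 15:45–17:00.
Ximena ∩ Yolanda: 12:00–13:00, 13:30–15:30, 16:30–17:00.
Ximena ∩ Yolanda ∩ Brynn: 12:15–13:00, 13:30–15:30, 16:30–17:00.
Windows ≥ 90 min: 13:30–15:30.
Earliest such window starts at 13:30.

13:30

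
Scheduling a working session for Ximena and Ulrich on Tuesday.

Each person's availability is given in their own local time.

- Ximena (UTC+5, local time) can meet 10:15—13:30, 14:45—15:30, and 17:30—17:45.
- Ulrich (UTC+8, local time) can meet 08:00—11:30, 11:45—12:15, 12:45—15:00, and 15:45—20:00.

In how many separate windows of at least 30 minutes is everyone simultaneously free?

3

Ximena → UTC: 05:15–08:30, 09:45–10:30, 12:30–12:45.
Ulrich → UTC: 00:00–03:30, 03:45–04:15, 04:45–07:00, 07:45–12:00.
Ximena ∩ Ulrich: 05:15–07:00, 07:45–08:30, 09:45–10:30.
Windows ≥ 30 min: 05:15–07:00, 07:45–08:30, 09:45–10:30.
That's 3 windows.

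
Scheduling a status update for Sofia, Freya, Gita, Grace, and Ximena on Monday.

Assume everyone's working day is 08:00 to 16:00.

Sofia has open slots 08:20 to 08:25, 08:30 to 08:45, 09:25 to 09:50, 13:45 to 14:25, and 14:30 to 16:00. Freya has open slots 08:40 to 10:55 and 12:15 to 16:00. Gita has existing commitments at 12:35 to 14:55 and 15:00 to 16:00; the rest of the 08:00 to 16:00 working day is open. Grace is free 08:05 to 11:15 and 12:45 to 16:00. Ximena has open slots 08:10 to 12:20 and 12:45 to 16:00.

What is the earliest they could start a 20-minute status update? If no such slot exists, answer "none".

Gita free within 08:00–16:00: 08:00–12:35, 14:55–15:00.
Sofia ∩ Freya: 08:40–08:45, 09:25–09:50, 13:45–14:25, 14:30–16:00.
Sofia ∩ Freya ∩ Gita: 08:40–08:45, 09:25–09:50, 14:55–15:00.
Sofia ∩ Freya ∩ Gita ∩ Grace: 08:40–08:45, 09:25–09:50, 14:55–15:00.
Sofia ∩ Freya ∩ Gita ∩ Grace ∩ Ximena: 08:40–08:45, 09:25–09:50, 14:55–15:00.
Windows ≥ 20 min: 09:25–09:50.
Earliest such window starts at 09:25.

09:25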